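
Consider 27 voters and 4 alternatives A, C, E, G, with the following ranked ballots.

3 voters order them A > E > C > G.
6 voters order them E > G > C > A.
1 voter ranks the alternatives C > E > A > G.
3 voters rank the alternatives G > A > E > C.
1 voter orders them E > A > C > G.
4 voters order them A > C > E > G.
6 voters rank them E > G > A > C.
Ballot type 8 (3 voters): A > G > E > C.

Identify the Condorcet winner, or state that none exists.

Pairwise majorities:
A vs C: A preferred on 3+3+1+4+6+3 = 20 ballots; A wins 20–7.
A vs E: A preferred on 3+3+4+3 = 13 ballots; E wins 14–13.
A vs G: 3+1+1+4+3 = 12 for A, 15 for G — G by 15–12.
C vs E: C is ranked higher on 1+4 = 5 ballots, E on 22. E wins 22–5.
C vs G: 3+1+1+4 = 9 for C, 18 for G — G by 18–9.
E vs G: 3+6+1+1+4+6 = 21 for E, 6 for G — E by 21–6.
E defeats every rival head-to-head and is the Condorcet winner.

E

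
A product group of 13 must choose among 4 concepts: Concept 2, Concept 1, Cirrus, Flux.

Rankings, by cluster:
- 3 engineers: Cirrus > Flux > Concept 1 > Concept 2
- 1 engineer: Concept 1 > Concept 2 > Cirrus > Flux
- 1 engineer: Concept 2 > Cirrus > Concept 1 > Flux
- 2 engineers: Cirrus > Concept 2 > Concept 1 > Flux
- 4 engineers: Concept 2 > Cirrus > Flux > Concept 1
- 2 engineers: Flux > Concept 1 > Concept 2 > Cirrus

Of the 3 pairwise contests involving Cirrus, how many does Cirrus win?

Cirrus against each rival (13 engineers):
Cirrus vs Concept 2: Concept 2 wins 8–5.
Cirrus vs Concept 1: 10 to 3, Cirrus.
Cirrus vs Flux: Cirrus, 11–2.
Cirrus beats Concept 1, Flux; loses to Concept 2 — 2 pairwise wins.

2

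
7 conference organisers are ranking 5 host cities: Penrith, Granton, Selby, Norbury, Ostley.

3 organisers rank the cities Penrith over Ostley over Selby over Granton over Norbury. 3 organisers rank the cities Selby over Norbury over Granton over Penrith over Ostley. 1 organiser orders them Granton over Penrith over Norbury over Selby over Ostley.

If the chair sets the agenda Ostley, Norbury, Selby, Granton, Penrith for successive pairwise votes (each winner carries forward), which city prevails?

Penrith

Round 1: Ostley vs Norbury — 3–4, Norbury advances.
Round 2: Norbury vs Selby — 1–6, Selby advances.
Round 3: Selby vs Granton — 6–1, Selby advances.
Round 4: Selby vs Penrith — 3–4, Penrith advances.
The agenda winner is Penrith.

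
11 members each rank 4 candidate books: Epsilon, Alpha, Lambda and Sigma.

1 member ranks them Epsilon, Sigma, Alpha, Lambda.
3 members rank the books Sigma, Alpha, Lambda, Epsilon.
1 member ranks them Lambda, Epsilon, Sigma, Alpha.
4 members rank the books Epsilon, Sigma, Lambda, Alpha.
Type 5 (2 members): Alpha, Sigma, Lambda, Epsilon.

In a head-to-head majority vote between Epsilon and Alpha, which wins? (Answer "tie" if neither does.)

Ballots ranking Epsilon above Alpha: 1 + 1 + 4 = 6.
Ballots ranking Alpha above Epsilon: 11 − 6 = 5.
Epsilon wins the head-to-head 6–5.

Epsilon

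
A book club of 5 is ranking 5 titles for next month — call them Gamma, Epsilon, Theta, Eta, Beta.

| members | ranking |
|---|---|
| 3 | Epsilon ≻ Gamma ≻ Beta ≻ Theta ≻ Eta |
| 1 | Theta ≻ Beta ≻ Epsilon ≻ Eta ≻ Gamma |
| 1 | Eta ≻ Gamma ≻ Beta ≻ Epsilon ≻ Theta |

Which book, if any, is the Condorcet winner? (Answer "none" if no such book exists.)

Check each pair by majority over 5 ballots:
Gamma vs Epsilon: Epsilon, 4–1.
Gamma vs Theta: Gamma, 4–1.
Gamma–Eta: Gamma 3–2.
Gamma vs Beta: Gamma wins 4–1.
Epsilon vs Theta: Epsilon wins 4–1.
Epsilon vs Eta: Epsilon, 4–1.
Epsilon–Beta: Epsilon 3–2.
Theta vs Eta: Theta wins 4–1.
Theta vs Beta: Beta wins 4–1.
Eta vs Beta: Beta, 4–1.
Only Epsilon has no losses; Epsilon is the Condorcet winner.

Epsilon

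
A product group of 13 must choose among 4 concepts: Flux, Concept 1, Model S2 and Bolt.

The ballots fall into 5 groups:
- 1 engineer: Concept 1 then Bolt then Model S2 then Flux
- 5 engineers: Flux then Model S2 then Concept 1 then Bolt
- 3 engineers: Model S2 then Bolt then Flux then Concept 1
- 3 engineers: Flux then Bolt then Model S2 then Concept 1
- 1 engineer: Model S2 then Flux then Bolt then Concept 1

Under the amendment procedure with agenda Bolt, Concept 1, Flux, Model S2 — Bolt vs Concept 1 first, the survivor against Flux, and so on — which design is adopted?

Round 1: Bolt vs Concept 1 — 7–6, Bolt advances.
Round 2: Bolt vs Flux — 4–9, Flux advances.
Round 3: Flux vs Model S2 — 8–5, Flux advances.
Flux survives the agenda.

Flux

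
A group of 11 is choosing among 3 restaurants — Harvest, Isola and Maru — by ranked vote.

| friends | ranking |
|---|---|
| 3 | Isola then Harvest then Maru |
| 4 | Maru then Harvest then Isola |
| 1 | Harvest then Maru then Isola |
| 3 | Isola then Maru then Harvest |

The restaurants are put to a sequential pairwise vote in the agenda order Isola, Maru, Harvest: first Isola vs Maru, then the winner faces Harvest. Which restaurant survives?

Round 1: Isola vs Maru — 6–5, Isola advances.
Round 2: Isola vs Harvest — 6–5, Isola advances.
Isola survives the agenda.

Isola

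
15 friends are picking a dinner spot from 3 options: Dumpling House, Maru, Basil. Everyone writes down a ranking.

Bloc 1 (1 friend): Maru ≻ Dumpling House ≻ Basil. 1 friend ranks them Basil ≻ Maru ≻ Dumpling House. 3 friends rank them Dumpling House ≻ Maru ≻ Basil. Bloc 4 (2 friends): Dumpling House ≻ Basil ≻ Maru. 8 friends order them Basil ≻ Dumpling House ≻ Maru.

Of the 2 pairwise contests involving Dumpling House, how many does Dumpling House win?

Dumpling House against each rival (15 friends):
Dumpling House vs Maru: Dumpling House, 13–2.
Dumpling House vs Basil: Basil, 9–6.
Dumpling House beats Maru; loses to Basil — 1 pairwise win.

1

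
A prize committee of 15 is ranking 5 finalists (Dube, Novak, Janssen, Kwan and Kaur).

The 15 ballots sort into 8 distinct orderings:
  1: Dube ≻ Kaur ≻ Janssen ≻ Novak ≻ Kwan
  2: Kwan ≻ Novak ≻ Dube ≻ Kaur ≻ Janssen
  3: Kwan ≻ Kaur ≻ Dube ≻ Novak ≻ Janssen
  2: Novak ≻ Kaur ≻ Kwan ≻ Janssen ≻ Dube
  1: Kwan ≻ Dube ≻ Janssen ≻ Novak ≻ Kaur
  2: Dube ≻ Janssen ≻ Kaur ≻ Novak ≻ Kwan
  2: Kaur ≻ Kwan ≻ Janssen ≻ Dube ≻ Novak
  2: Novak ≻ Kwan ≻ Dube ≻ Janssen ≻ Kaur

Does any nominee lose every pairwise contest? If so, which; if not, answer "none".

Janssen

Pairwise majorities:
Dube vs Novak: Dube wins 9–6.
Dube vs Janssen: Dube wins 11–4.
Dube–Kwan: Kwan 12–3.
Dube–Kaur: Dube 8–7.
Novak vs Janssen: Novak wins 9–6.
Novak vs Kwan: Novak is ranked higher on 1+2+2+2 = 7 ballots, Kwan on 8. Kwan wins 8–7.
Novak vs Kaur: Kaur, 8–7.
Janssen–Kwan: Kwan 12–3.
Janssen vs Kaur: Kaur, 10–5.
Kwan vs Kaur: Kwan wins 8–7.
Only Janssen has no wins; Janssen is the Condorcet loser.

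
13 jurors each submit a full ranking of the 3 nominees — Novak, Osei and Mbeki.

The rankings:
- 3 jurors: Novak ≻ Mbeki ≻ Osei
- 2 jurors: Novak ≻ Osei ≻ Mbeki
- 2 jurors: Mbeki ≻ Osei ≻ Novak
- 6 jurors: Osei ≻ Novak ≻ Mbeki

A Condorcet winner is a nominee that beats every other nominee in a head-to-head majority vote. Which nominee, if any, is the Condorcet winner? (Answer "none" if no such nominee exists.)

Osei

Check each pair by majority over 13 ballots:
Novak vs Osei: Osei, 8–5.
Novak vs Mbeki: Novak, 11–2.
Osei vs Mbeki: Osei wins 8–5.
Osei beats each of Novak, Mbeki — Osei is the Condorcet winner.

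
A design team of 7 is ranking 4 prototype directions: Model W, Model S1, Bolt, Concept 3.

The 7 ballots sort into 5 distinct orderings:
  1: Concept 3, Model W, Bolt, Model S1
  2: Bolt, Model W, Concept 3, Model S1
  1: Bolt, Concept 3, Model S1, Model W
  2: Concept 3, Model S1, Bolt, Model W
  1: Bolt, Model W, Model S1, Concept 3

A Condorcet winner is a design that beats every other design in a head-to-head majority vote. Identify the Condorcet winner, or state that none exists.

Pairwise majorities:
Model W vs Model S1: Model W is ranked higher on 1+2+1 = 4 ballots, Model S1 on 3. Model W wins 4–3.
Model W–Bolt: Bolt 6–1.
Model W vs Concept 3: Concept 3, 4–3.
Model S1 vs Bolt: Model S1 preferred on 2 ballots; Bolt wins 5–2.
Model S1–Concept 3: Concept 3 6–1.
Bolt vs Concept 3: Bolt is ranked higher on 2+1+1 = 4 ballots, Concept 3 on 3. Bolt wins 4–3.
Bolt beats each of Model W, Model S1, Concept 3 — Bolt is the Condorcet winner.

Bolt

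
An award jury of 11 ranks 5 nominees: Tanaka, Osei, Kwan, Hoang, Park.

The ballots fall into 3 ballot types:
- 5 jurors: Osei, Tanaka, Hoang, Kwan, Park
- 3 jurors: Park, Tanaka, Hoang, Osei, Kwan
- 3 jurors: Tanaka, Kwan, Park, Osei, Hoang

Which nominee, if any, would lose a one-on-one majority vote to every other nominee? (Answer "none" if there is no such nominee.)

Head-to-head results (11 jurors):
Tanaka vs Osei: 3+3 = 6 for Tanaka, 5 for Osei — Tanaka by 6–5.
Tanaka–Kwan: Tanaka 11–0.
Tanaka vs Hoang: Tanaka wins 11–0.
Tanaka vs Park: Tanaka wins 8–3.
Osei–Kwan: Osei 8–3.
Osei vs Hoang: Osei is ranked higher on 5+3 = 8 ballots, Hoang on 3. Osei wins 8–3.
Osei vs Park: Park wins 6–5.
Kwan vs Hoang: Hoang, 8–3.
Kwan vs Park: Kwan is ranked higher on 5+3 = 8 ballots, Park on 3. Kwan wins 8–3.
Hoang–Park: Park 6–5.
Each nominee has at least one pairwise win (Tanaka beats Osei; Osei beats Kwan; Kwan beats Park; Hoang beats Kwan; Park beats Osei) — no Condorcet loser.

none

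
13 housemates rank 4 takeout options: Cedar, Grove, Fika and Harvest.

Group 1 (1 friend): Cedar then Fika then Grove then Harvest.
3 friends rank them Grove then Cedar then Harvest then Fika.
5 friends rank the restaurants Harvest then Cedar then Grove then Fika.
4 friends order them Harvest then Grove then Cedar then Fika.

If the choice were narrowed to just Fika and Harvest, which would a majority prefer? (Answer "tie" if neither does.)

Harvest

Ballots ranking Fika above Harvest: 1.
Ballots ranking Harvest above Fika: 13 − 1 = 12.
Harvest wins the head-to-head 12–1.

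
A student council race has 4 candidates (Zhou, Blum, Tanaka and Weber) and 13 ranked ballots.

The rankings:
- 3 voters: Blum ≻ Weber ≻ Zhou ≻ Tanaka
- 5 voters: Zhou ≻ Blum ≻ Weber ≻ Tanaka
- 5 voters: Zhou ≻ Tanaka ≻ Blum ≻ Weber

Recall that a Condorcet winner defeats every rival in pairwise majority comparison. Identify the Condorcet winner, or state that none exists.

Check each pair by majority over 13 ballots:
Zhou vs Blum: 10 to 3, Zhou.
Zhou vs Tanaka: Zhou preferred on 3+5+5 = 13 ballots; Zhou wins 13–0.
Zhou vs Weber: Zhou preferred on 5+5 = 10 ballots; Zhou wins 10–3.
Blum vs Tanaka: Blum preferred on 3+5 = 8 ballots; Blum wins 8–5.
Blum vs Weber: Blum preferred on 3+5+5 = 13 ballots; Blum wins 13–0.
Tanaka vs Weber: 5 for Tanaka, 8 for Weber — Weber by 8–5.
Zhou beats each of Blum, Tanaka, Weber — Zhou is the Condorcet winner.

Zhou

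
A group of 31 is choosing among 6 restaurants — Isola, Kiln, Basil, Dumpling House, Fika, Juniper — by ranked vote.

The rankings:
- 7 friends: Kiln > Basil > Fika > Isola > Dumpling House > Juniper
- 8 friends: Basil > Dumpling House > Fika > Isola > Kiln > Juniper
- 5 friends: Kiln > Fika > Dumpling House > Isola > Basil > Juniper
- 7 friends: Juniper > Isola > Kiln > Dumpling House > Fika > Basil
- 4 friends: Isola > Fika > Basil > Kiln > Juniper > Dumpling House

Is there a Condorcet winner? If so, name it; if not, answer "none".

none

Check each pair by majority over 31 ballots:
Isola vs Kiln: 19 to 12, Isola.
Isola vs Basil: Isola, 16–15.
Isola vs Dumpling House: 7+7+4 = 18 for Isola, 13 for Dumpling House — Isola by 18–13.
Isola vs Fika: 7+4 = 11 for Isola, 20 for Fika — Fika by 20–11.
Isola vs Juniper: 24 to 7, Isola.
Kiln vs Basil: Kiln is ranked higher on 7+5+7 = 19 ballots, Basil on 12. Kiln wins 19–12.
Kiln vs Dumpling House: Kiln, 23–8.
Kiln vs Fika: 19 to 12, Kiln.
Kiln vs Juniper: Kiln wins 24–7.
Basil–Dumpling House: Basil 19–12.
Basil vs Fika: Basil preferred on 7+8 = 15 ballots; Fika wins 16–15.
Basil–Juniper: Basil 24–7.
Dumpling House vs Fika: Dumpling House is ranked higher on 8+7 = 15 ballots, Fika on 16. Fika wins 16–15.
Dumpling House vs Juniper: Dumpling House, 20–11.
Fika vs Juniper: 7+8+5+4 = 24 for Fika, 7 for Juniper — Fika by 24–7.
Every restaurant loses at least once (Isola loses to Fika; Kiln loses to Isola; Basil loses to Isola; Dumpling House loses to Isola; Fika loses to Kiln; Juniper loses to Isola). The majority relation contains the cycle Isola beats Kiln beats Fika beats Isola, so there is no Condorcet winner.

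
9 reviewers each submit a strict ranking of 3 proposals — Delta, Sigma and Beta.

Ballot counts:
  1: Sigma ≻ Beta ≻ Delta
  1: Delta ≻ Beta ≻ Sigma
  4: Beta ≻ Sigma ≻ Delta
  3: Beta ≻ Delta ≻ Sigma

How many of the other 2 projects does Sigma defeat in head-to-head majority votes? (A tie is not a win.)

1

Sigma against each rival (9 reviewers):
Sigma vs Delta: Sigma preferred on 1+4 = 5 ballots; Sigma wins 5–4.
Sigma vs Beta: 1 for Sigma, 8 for Beta — Beta by 8–1.
Sigma beats Delta; loses to Beta — 1 pairwise win.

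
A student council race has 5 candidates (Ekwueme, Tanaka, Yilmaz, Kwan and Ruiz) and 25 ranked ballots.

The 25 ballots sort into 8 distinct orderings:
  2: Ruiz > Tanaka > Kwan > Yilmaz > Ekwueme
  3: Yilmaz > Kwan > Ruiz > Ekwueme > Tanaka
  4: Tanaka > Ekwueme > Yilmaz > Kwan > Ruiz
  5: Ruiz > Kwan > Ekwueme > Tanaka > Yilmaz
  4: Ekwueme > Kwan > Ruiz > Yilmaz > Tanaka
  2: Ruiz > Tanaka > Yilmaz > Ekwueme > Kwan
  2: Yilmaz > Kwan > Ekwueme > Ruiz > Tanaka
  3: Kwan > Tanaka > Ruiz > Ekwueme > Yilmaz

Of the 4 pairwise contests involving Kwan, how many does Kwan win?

Kwan against each rival (25 voters):
Kwan vs Ekwueme: 2+3+5+2+3 = 15 for Kwan, 10 for Ekwueme — Kwan by 15–10.
Kwan–Tanaka: Kwan 17–8.
Kwan vs Yilmaz: Kwan is ranked higher on 2+5+4+3 = 14 ballots, Yilmaz on 11. Kwan wins 14–11.
Kwan vs Ruiz: Kwan is ranked higher on 3+4+4+2+3 = 16 ballots, Ruiz on 9. Kwan wins 16–9.
Kwan beats Ekwueme, Tanaka, Yilmaz, Ruiz — 4 pairwise wins.

4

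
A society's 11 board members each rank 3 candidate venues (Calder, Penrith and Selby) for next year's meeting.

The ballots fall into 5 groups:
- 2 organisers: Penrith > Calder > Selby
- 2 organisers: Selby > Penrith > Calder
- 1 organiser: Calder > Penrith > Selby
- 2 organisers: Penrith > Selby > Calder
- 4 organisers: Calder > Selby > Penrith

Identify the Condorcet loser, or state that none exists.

none

Head-to-head results (11 organisers):
Calder vs Penrith: Penrith wins 6–5.
Calder–Selby: Calder 7–4.
Penrith vs Selby: Penrith preferred on 2+1+2 = 5 ballots; Selby wins 6–5.
Each city has at least one pairwise win (Calder beats Selby; Penrith beats Calder; Selby beats Penrith) — no Condorcet loser.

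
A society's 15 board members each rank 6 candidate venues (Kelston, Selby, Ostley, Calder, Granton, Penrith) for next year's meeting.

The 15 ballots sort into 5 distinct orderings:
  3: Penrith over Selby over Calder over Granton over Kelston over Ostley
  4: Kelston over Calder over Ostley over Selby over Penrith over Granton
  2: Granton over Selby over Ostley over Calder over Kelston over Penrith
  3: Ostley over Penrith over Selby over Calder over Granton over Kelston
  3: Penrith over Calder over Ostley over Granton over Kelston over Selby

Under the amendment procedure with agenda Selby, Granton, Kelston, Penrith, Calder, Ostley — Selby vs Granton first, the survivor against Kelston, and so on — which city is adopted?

Round 1: Selby vs Granton — 10–5, Selby advances.
Round 2: Selby vs Kelston — 8–7, Selby advances.
Round 3: Selby vs Penrith — 6–9, Penrith advances.
Round 4: Penrith vs Calder — 9–6, Penrith advances.
Round 5: Penrith vs Ostley — 6–9, Ostley advances.
The agenda winner is Ostley.

Ostley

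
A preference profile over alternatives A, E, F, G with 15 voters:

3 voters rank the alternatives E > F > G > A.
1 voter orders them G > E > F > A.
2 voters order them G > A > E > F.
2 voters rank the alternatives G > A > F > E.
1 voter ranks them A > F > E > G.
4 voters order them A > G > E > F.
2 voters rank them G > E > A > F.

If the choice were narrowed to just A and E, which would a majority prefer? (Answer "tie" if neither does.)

Ballots ranking A above E: 2 + 2 + 1 + 4 = 9.
Ballots ranking E above A: 15 − 9 = 6.
A wins the head-to-head 9–6.

A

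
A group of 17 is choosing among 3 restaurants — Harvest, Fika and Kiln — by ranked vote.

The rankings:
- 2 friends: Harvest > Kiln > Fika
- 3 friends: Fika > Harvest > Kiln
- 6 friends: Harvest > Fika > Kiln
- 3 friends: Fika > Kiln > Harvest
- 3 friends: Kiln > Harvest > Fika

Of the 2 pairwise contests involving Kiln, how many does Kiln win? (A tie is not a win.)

Kiln against each rival (17 friends):
Kiln vs Harvest: Harvest wins 11–6.
Kiln–Fika: Fika 12–5.
Kiln beats no one; loses to Harvest, Fika — 0 pairwise wins.

0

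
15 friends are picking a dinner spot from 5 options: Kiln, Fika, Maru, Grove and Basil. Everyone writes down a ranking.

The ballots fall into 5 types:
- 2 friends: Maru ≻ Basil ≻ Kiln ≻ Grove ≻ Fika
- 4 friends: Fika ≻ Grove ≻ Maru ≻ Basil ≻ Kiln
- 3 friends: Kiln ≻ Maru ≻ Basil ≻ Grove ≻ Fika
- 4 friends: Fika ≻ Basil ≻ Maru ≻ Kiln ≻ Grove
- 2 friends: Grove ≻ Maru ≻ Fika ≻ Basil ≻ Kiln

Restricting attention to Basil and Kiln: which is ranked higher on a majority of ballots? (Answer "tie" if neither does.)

Basil

Ballots ranking Basil above Kiln: 2 + 4 + 4 + 2 = 12.
Ballots ranking Kiln above Basil: 15 − 12 = 3.
Basil wins the head-to-head 12–3.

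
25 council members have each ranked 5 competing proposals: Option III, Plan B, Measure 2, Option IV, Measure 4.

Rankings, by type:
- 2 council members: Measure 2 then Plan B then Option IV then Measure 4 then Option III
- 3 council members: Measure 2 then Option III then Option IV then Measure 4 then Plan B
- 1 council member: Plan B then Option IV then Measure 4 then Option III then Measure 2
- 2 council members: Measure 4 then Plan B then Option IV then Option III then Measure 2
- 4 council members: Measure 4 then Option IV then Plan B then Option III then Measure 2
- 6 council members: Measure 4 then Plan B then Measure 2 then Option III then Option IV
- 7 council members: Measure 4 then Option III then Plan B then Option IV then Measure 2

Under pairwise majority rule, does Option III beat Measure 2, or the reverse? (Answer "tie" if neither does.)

Ballots ranking Option III above Measure 2: 1 + 2 + 4 + 7 = 14.
Ballots ranking Measure 2 above Option III: 25 − 14 = 11.
Option III wins the head-to-head 14–11.

Option III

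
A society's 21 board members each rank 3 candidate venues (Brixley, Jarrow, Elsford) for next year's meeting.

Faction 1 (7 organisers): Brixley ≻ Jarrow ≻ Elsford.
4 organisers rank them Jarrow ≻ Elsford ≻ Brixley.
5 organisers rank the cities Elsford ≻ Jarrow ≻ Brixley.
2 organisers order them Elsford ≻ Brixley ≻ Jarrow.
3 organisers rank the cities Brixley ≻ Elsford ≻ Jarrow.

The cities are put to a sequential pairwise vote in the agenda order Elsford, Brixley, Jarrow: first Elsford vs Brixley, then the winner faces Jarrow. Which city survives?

Jarrow

Round 1: Elsford vs Brixley — 11–10, Elsford advances.
Round 2: Elsford vs Jarrow — 10–11, Jarrow advances.
The agenda winner is Jarrow.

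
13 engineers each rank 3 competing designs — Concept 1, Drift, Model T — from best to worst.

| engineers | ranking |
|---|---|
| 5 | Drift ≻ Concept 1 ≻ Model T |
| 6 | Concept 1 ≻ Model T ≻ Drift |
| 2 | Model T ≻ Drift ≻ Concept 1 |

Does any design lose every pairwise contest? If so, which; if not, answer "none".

Pairwise majorities:
Concept 1 vs Drift: Drift wins 7–6.
Concept 1 vs Model T: Concept 1 wins 11–2.
Drift vs Model T: Model T wins 8–5.
No design is winless: Concept 1 beats Model T; Drift beats Concept 1; Model T beats Drift. There is no Condorcet loser.

none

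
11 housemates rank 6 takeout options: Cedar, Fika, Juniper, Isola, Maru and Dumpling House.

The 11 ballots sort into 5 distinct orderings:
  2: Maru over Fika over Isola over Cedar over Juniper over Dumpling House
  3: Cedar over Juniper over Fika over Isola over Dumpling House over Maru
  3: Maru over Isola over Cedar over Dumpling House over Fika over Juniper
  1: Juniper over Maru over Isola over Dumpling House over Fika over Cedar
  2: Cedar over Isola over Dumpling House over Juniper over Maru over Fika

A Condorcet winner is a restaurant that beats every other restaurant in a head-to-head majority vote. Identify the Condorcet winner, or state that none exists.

Pairwise majorities:
Cedar vs Fika: Cedar preferred on 3+3+2 = 8 ballots; Cedar wins 8–3.
Cedar vs Juniper: Cedar preferred on 2+3+3+2 = 10 ballots; Cedar wins 10–1.
Cedar vs Isola: Cedar preferred on 3+2 = 5 ballots; Isola wins 6–5.
Cedar vs Maru: Cedar preferred on 3+2 = 5 ballots; Maru wins 6–5.
Cedar vs Dumpling House: Cedar is ranked higher on 2+3+3+2 = 10 ballots, Dumpling House on 1. Cedar wins 10–1.
Fika vs Juniper: 5 to 6, Juniper.
Fika vs Isola: 2+3 = 5 for Fika, 6 for Isola — Isola by 6–5.
Fika vs Maru: 3 to 8, Maru.
Fika vs Dumpling House: 2+3 = 5 for Fika, 6 for Dumpling House — Dumpling House by 6–5.
Juniper vs Isola: Juniper preferred on 3+1 = 4 ballots; Isola wins 7–4.
Juniper vs Maru: Juniper preferred on 3+1+2 = 6 ballots; Juniper wins 6–5.
Juniper vs Dumpling House: 6 to 5, Juniper.
Isola vs Maru: Isola preferred on 3+2 = 5 ballots; Maru wins 6–5.
Isola vs Dumpling House: Isola preferred on 2+3+3+1+2 = 11 ballots; Isola wins 11–0.
Maru vs Dumpling House: Maru preferred on 2+3+1 = 6 ballots; Maru wins 6–5.
Each restaurant drops at least one matchup (Cedar loses to Isola; Fika loses to Cedar; Juniper loses to Cedar; Isola loses to Maru; Maru loses to Juniper; Dumpling House loses to Cedar); the cycle Cedar beats Juniper beats Maru beats Cedar rules out a Condorcet winner.

none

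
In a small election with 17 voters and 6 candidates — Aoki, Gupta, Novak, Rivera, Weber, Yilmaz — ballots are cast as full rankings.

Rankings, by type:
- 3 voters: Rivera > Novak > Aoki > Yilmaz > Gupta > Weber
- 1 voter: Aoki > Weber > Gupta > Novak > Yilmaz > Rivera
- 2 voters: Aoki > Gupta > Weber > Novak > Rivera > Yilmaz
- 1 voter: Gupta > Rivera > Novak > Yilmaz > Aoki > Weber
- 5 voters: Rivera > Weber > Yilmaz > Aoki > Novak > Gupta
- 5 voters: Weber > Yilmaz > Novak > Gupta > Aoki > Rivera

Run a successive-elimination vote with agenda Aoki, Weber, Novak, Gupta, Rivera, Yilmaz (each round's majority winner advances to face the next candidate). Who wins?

Rivera

Round 1: Aoki vs Weber — 7–10, Weber advances.
Round 2: Weber vs Novak — 13–4, Weber advances.
Round 3: Weber vs Gupta — 11–6, Weber advances.
Round 4: Weber vs Rivera — 8–9, Rivera advances.
Round 5: Rivera vs Yilmaz — 11–6, Rivera advances.
The agenda winner is Rivera.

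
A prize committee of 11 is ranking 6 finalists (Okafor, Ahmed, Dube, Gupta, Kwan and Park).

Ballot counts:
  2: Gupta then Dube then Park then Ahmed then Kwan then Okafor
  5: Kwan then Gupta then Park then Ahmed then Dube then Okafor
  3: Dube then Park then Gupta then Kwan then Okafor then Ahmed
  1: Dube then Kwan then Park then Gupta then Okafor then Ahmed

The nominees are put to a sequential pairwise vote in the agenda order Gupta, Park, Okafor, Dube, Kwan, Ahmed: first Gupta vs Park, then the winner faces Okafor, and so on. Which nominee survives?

Round 1: Gupta vs Park — 7–4, Gupta advances.
Round 2: Gupta vs Okafor — 11–0, Gupta advances.
Round 3: Gupta vs Dube — 7–4, Gupta advances.
Round 4: Gupta vs Kwan — 5–6, Kwan advances.
Round 5: Kwan vs Ahmed — 9–2, Kwan advances.
Kwan survives the agenda.

Kwan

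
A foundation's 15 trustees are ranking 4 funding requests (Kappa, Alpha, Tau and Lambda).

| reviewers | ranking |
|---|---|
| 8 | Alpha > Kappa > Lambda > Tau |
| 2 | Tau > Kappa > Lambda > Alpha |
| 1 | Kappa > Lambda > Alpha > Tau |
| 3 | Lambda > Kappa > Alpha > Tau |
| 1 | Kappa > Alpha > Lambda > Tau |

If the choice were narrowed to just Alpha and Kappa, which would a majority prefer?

Ballots ranking Alpha above Kappa: 8.
Ballots ranking Kappa above Alpha: 15 − 8 = 7.
Alpha wins the head-to-head 8–7.

Alpha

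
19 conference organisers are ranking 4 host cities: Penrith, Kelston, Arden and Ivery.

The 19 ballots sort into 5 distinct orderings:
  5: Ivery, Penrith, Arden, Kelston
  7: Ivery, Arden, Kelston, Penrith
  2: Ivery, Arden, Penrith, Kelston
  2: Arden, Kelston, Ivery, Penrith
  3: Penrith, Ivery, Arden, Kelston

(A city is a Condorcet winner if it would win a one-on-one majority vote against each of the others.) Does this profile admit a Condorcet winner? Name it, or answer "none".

Ivery

Head-to-head results (19 organisers):
Penrith vs Kelston: Penrith is ranked higher on 5+2+3 = 10 ballots, Kelston on 9. Penrith wins 10–9.
Penrith vs Arden: 8 to 11, Arden.
Penrith vs Ivery: 3 to 16, Ivery.
Kelston vs Arden: Kelston is ranked higher on 0 ballots, Arden on 19. Arden wins 19–0.
Kelston vs Ivery: 2 for Kelston, 17 for Ivery — Ivery by 17–2.
Arden vs Ivery: Arden preferred on 2 ballots; Ivery wins 17–2.
Ivery beats each of Penrith, Kelston, Arden — Ivery is the Condorcet winner.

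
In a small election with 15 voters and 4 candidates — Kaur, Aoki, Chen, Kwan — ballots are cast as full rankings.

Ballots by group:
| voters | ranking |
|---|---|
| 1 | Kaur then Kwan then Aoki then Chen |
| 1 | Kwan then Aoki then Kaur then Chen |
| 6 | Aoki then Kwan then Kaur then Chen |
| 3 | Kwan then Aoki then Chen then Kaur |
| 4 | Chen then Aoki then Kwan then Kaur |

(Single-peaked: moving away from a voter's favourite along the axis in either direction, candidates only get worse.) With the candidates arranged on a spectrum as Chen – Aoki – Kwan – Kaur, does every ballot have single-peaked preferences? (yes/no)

Axis positions: Chen=1, Aoki=2, Kwan=3, Kaur=4.
Group 1 (peak Kaur at position 4): ranking walks positions 4-3-2-1, expanding outward from the peak — single-peaked.
Group 2 (peak Kwan at position 3): ranking walks positions 3-2-4-1, expanding outward from the peak — single-peaked.
Group 3 (peak Aoki at position 2): ranking walks positions 2-3-4-1, expanding outward from the peak — single-peaked.
Group 4 (peak Kwan at position 3): ranking walks positions 3-2-1-4, expanding outward from the peak — single-peaked.
Group 5 (peak Chen at position 1): ranking walks positions 1-2-3-4, expanding outward from the peak — single-peaked.
Every ranking is single-peaked on this axis.

yes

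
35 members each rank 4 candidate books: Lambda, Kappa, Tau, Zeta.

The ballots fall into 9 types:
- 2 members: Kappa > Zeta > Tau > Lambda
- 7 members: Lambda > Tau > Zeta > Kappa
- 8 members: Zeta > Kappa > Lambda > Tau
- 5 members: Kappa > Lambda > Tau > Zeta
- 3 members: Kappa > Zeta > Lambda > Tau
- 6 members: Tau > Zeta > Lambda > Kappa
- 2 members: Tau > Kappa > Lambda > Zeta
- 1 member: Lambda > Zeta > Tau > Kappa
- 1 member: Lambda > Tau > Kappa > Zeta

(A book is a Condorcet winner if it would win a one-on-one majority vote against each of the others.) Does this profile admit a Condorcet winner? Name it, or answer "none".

none

Head-to-head results (35 members):
Lambda vs Kappa: 15 to 20, Kappa.
Lambda vs Tau: Lambda preferred on 7+8+5+3+1+1 = 25 ballots; Lambda wins 25–10.
Lambda vs Zeta: 7+5+2+1+1 = 16 for Lambda, 19 for Zeta — Zeta by 19–16.
Kappa vs Tau: 18 to 17, Kappa.
Kappa vs Zeta: 13 to 22, Zeta.
Tau vs Zeta: 7+5+6+2+1 = 21 for Tau, 14 for Zeta — Tau by 21–14.
No book is unbeaten: Lambda loses to Kappa; Kappa loses to Zeta; Tau loses to Lambda; Zeta loses to Tau. In particular Lambda > Tau > Zeta > Lambda is a majority cycle — no Condorcet winner exists.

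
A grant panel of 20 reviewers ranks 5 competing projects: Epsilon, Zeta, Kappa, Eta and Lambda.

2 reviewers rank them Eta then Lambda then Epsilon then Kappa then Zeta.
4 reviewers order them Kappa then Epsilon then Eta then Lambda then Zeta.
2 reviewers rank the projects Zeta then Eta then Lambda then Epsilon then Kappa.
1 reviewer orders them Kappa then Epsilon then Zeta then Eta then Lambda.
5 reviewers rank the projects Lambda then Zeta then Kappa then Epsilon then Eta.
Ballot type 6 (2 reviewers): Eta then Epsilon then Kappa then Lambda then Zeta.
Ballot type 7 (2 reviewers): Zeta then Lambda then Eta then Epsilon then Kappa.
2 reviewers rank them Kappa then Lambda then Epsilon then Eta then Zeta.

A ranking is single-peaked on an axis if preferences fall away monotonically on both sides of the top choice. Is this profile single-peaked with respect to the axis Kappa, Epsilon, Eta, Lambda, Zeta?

no

Axis positions: Kappa=1, Epsilon=2, Eta=3, Lambda=4, Zeta=5.
Ballot type 1 (peak Eta at position 3): ranking walks positions 3-4-2-1-5, expanding outward from the peak — single-peaked.
Ballot type 2 (peak Kappa at position 1): ranking walks positions 1-2-3-4-5, expanding outward from the peak — single-peaked.
Ballot type 3: ranking walks positions 5-3-4-2-1; Eta is ranked above Lambda even though Lambda lies between Eta and the peak Zeta on the axis — preferences dip and rise again. Not single-peaked.
Ballot type 4: ranking walks positions 1-2-5-3-4; Zeta is ranked above Eta even though Eta lies between Zeta and the peak Kappa on the axis — preferences dip and rise again. Not single-peaked.
Ballot type 5: ranking walks positions 4-5-1-2-3; Kappa is ranked above Eta even though Eta lies between Kappa and the peak Lambda on the axis — preferences dip and rise again. Not single-peaked.
Ballot type 6 (peak Eta at position 3): ranking walks positions 3-2-1-4-5, expanding outward from the peak — single-peaked.
Ballot type 7 (peak Zeta at position 5): ranking walks positions 5-4-3-2-1, expanding outward from the peak — single-peaked.
Ballot type 8: ranking walks positions 1-4-2-3-5; Lambda is ranked above Epsilon even though Epsilon lies between Lambda and the peak Kappa on the axis — preferences dip and rise again. Not single-peaked.
Ballot type 3 violates single-peakedness, so the profile is not single-peaked on this axis.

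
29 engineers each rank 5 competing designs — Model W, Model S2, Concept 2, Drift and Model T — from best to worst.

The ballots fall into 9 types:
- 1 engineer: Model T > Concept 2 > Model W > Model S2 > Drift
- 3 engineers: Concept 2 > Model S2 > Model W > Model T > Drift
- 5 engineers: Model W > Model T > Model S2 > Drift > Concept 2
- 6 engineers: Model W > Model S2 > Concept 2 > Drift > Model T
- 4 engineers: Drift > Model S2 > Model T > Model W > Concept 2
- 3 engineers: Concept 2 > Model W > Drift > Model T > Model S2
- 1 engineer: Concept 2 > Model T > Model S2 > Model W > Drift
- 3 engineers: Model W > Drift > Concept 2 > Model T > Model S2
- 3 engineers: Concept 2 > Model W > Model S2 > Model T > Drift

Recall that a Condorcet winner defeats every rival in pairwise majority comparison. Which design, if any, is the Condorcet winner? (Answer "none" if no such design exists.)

Model W

Pairwise majorities:
Model W vs Model S2: 21 to 8, Model W.
Model W vs Concept 2: Model W is ranked higher on 5+6+4+3 = 18 ballots, Concept 2 on 11. Model W wins 18–11.
Model W vs Drift: 25 for Model W, 4 for Drift — Model W by 25–4.
Model W vs Model T: 23 to 6, Model W.
Model S2 vs Concept 2: Model S2 preferred on 5+6+4 = 15 ballots; Model S2 wins 15–14.
Model S2 vs Drift: Model S2 preferred on 1+3+5+6+1+3 = 19 ballots; Model S2 wins 19–10.
Model S2 vs Model T: 16 to 13, Model S2.
Concept 2 vs Drift: 1+3+6+3+1+3 = 17 for Concept 2, 12 for Drift — Concept 2 by 17–12.
Concept 2 vs Model T: 3+6+3+1+3+3 = 19 for Concept 2, 10 for Model T — Concept 2 by 19–10.
Drift vs Model T: Drift preferred on 6+4+3+3 = 16 ballots; Drift wins 16–13.
Model W defeats every rival head-to-head and is the Condorcet winner.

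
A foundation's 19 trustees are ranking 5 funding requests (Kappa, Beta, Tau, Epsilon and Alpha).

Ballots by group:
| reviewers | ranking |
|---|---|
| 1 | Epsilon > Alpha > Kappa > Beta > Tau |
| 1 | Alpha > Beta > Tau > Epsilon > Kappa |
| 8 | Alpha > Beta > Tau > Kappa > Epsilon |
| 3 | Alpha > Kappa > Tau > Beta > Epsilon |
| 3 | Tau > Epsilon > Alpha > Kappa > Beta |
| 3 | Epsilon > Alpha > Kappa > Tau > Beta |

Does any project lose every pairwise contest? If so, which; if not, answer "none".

Head-to-head results (19 reviewers):
Kappa vs Beta: Kappa is ranked higher on 1+3+3+3 = 10 ballots, Beta on 9. Kappa wins 10–9.
Kappa–Tau: Tau 12–7.
Kappa vs Epsilon: Kappa wins 11–8.
Kappa vs Alpha: Kappa preferred on 0 ballots; Alpha wins 19–0.
Beta vs Tau: Beta is ranked higher on 1+1+8 = 10 ballots, Tau on 9. Beta wins 10–9.
Beta vs Epsilon: Beta, 12–7.
Beta vs Alpha: Alpha, 19–0.
Tau vs Epsilon: 1+8+3+3 = 15 for Tau, 4 for Epsilon — Tau by 15–4.
Tau vs Alpha: 3 to 16, Alpha.
Epsilon vs Alpha: Epsilon is ranked higher on 1+3+3 = 7 ballots, Alpha on 12. Alpha wins 12–7.
Epsilon is beaten in every head-to-head and is the Condorcet loser.

Epsilon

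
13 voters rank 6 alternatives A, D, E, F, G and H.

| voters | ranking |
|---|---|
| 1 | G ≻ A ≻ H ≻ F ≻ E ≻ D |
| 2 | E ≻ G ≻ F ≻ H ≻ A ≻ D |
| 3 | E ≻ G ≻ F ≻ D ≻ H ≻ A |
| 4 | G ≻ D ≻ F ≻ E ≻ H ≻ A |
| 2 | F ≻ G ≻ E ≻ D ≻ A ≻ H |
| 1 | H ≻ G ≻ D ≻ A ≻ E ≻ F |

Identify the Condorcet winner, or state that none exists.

G

Pairwise majorities:
A vs D: D wins 10–3.
A–E: E 11–2.
A vs F: F wins 11–2.
A–G: G 13–0.
A vs H: H, 10–3.
D vs E: E wins 8–5.
D vs F: F wins 8–5.
D–G: G 13–0.
D–H: D 9–4.
E–F: F 7–6.
E vs G: G wins 8–5.
E–H: E 11–2.
F–G: G 11–2.
F vs H: F, 11–2.
G vs H: G, 12–1.
G wins every pairwise contest, so G is the Condorcet winner.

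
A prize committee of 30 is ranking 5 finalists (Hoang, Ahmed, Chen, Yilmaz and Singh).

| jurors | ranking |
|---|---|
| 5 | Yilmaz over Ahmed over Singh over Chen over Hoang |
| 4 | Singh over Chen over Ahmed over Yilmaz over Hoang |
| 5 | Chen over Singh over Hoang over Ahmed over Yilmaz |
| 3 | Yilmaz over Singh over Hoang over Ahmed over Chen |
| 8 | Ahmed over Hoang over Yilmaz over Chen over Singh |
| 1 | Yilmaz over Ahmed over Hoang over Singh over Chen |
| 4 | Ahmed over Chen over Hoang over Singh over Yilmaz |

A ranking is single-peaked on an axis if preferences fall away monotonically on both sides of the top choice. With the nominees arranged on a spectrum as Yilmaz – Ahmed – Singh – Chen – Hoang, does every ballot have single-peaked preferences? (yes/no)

Axis positions: Yilmaz=1, Ahmed=2, Singh=3, Chen=4, Hoang=5.
Ballot type 1 (peak Yilmaz at position 1): ranking walks positions 1-2-3-4-5, expanding outward from the peak — single-peaked.
Ballot type 2 (peak Singh at position 3): ranking walks positions 3-4-2-1-5, expanding outward from the peak — single-peaked.
Ballot type 3 (peak Chen at position 4): ranking walks positions 4-3-5-2-1, expanding outward from the peak — single-peaked.
Ballot type 4: ranking walks positions 1-3-5-2-4; Singh is ranked above Ahmed even though Ahmed lies between Singh and the peak Yilmaz on the axis — preferences dip and rise again. Not single-peaked.
Ballot type 5: ranking walks positions 2-5-1-4-3; Hoang is ranked above Singh even though Singh lies between Hoang and the peak Ahmed on the axis — preferences dip and rise again. Not single-peaked.
Ballot type 6: ranking walks positions 1-2-5-3-4; Hoang is ranked above Singh even though Singh lies between Hoang and the peak Yilmaz on the axis — preferences dip and rise again. Not single-peaked.
Ballot type 7: ranking walks positions 2-4-5-3-1; Chen is ranked above Singh even though Singh lies between Chen and the peak Ahmed on the axis — preferences dip and rise again. Not single-peaked.
Ballot type 4 violates single-peakedness, so the profile is not single-peaked on this axis.

no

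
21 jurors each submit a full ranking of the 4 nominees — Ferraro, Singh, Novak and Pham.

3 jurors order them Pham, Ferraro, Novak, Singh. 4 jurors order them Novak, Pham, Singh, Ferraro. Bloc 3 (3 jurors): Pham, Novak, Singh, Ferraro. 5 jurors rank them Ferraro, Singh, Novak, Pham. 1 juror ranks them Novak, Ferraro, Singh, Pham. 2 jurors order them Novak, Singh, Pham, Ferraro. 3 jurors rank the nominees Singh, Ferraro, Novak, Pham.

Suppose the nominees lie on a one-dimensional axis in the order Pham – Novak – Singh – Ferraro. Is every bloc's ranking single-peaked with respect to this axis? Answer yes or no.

Axis positions: Pham=1, Novak=2, Singh=3, Ferraro=4.
Bloc 1: ranking walks positions 1-4-2-3; Ferraro is ranked above Novak even though Novak lies between Ferraro and the peak Pham on the axis — preferences dip and rise again. Not single-peaked.
Bloc 2 (peak Novak at position 2): ranking walks positions 2-1-3-4, expanding outward from the peak — single-peaked.
Bloc 3 (peak Pham at position 1): ranking walks positions 1-2-3-4, expanding outward from the peak — single-peaked.
Bloc 4 (peak Ferraro at position 4): ranking walks positions 4-3-2-1, expanding outward from the peak — single-peaked.
Bloc 5: ranking walks positions 2-4-3-1; Ferraro is ranked above Singh even though Singh lies between Ferraro and the peak Novak on the axis — preferences dip and rise again. Not single-peaked.
Bloc 6 (peak Novak at position 2): ranking walks positions 2-3-1-4, expanding outward from the peak — single-peaked.
Bloc 7 (peak Singh at position 3): ranking walks positions 3-4-2-1, expanding outward from the peak — single-peaked.
Bloc 1 violates single-peakedness, so the profile is not single-peaked on this axis.

no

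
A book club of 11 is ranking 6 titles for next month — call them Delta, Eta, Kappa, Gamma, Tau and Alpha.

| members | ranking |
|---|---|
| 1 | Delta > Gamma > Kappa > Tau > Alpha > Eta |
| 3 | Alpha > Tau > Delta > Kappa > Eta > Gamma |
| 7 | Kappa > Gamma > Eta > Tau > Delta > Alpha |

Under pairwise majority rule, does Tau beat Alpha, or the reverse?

Ballots ranking Tau above Alpha: 1 + 7 = 8.
Ballots ranking Alpha above Tau: 11 − 8 = 3.
Tau wins the head-to-head 8–3.

Tau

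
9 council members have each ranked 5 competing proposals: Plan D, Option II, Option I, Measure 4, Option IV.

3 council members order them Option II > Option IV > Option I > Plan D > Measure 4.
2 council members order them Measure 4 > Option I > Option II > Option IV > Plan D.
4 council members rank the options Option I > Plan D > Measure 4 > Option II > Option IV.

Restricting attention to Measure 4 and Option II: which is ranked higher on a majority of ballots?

Ballots ranking Measure 4 above Option II: 2 + 4 = 6.
Ballots ranking Option II above Measure 4: 9 − 6 = 3.
Measure 4 wins the head-to-head 6–3.

Measure 4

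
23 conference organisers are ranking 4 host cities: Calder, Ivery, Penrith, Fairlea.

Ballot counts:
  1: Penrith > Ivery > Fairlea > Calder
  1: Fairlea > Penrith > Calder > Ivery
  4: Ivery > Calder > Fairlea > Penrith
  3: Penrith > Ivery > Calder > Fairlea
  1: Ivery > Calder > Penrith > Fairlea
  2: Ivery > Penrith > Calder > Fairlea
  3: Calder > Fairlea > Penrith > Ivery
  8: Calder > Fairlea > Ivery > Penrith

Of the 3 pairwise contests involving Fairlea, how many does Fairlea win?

Fairlea against each rival (23 organisers):
Fairlea vs Calder: 1+1 = 2 for Fairlea, 21 for Calder — Calder by 21–2.
Fairlea vs Ivery: 1+3+8 = 12 for Fairlea, 11 for Ivery — Fairlea by 12–11.
Fairlea vs Penrith: Fairlea wins 16–7.
Fairlea beats Ivery, Penrith; loses to Calder — 2 pairwise wins.

2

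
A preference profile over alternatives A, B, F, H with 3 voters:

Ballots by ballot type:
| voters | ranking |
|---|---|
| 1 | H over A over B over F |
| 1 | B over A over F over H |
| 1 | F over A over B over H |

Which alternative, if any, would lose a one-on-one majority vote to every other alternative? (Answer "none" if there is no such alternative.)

H

Head-to-head results (3 voters):
A vs B: A preferred on 1+1 = 2 ballots; A wins 2–1.
A vs F: A, 2–1.
A vs H: A wins 2–1.
B vs F: B, 2–1.
B vs H: B wins 2–1.
F vs H: 2 to 1, F.
H is beaten in every head-to-head and is the Condorcet loser.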